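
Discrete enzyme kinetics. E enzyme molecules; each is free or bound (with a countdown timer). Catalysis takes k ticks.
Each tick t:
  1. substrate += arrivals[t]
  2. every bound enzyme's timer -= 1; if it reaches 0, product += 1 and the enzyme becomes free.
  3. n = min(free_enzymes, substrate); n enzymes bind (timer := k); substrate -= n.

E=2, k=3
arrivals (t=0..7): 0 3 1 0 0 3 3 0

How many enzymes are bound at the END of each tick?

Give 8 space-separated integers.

t=0: arr=0 -> substrate=0 bound=0 product=0
t=1: arr=3 -> substrate=1 bound=2 product=0
t=2: arr=1 -> substrate=2 bound=2 product=0
t=3: arr=0 -> substrate=2 bound=2 product=0
t=4: arr=0 -> substrate=0 bound=2 product=2
t=5: arr=3 -> substrate=3 bound=2 product=2
t=6: arr=3 -> substrate=6 bound=2 product=2
t=7: arr=0 -> substrate=4 bound=2 product=4

Answer: 0 2 2 2 2 2 2 2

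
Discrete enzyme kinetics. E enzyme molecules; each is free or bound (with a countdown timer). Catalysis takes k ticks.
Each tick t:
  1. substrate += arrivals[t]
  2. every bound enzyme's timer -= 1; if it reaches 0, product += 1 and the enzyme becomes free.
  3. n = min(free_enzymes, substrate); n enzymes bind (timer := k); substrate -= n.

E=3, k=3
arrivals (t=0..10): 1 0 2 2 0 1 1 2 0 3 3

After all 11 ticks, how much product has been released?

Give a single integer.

Answer: 7

Derivation:
t=0: arr=1 -> substrate=0 bound=1 product=0
t=1: arr=0 -> substrate=0 bound=1 product=0
t=2: arr=2 -> substrate=0 bound=3 product=0
t=3: arr=2 -> substrate=1 bound=3 product=1
t=4: arr=0 -> substrate=1 bound=3 product=1
t=5: arr=1 -> substrate=0 bound=3 product=3
t=6: arr=1 -> substrate=0 bound=3 product=4
t=7: arr=2 -> substrate=2 bound=3 product=4
t=8: arr=0 -> substrate=0 bound=3 product=6
t=9: arr=3 -> substrate=2 bound=3 product=7
t=10: arr=3 -> substrate=5 bound=3 product=7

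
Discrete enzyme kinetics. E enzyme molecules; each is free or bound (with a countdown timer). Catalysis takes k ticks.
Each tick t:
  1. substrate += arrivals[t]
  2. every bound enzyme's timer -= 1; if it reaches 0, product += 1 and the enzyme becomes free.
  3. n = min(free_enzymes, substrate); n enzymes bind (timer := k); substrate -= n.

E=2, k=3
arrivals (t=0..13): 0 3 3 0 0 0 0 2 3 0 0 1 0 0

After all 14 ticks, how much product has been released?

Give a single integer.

t=0: arr=0 -> substrate=0 bound=0 product=0
t=1: arr=3 -> substrate=1 bound=2 product=0
t=2: arr=3 -> substrate=4 bound=2 product=0
t=3: arr=0 -> substrate=4 bound=2 product=0
t=4: arr=0 -> substrate=2 bound=2 product=2
t=5: arr=0 -> substrate=2 bound=2 product=2
t=6: arr=0 -> substrate=2 bound=2 product=2
t=7: arr=2 -> substrate=2 bound=2 product=4
t=8: arr=3 -> substrate=5 bound=2 product=4
t=9: arr=0 -> substrate=5 bound=2 product=4
t=10: arr=0 -> substrate=3 bound=2 product=6
t=11: arr=1 -> substrate=4 bound=2 product=6
t=12: arr=0 -> substrate=4 bound=2 product=6
t=13: arr=0 -> substrate=2 bound=2 product=8

Answer: 8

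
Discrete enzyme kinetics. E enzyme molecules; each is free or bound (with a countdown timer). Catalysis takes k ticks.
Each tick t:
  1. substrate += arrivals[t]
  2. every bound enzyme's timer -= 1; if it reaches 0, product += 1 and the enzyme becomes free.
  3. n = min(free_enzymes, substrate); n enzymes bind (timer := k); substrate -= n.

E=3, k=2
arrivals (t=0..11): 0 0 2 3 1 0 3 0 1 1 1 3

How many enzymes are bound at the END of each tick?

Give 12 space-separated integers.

Answer: 0 0 2 3 3 3 3 3 2 2 2 3

Derivation:
t=0: arr=0 -> substrate=0 bound=0 product=0
t=1: arr=0 -> substrate=0 bound=0 product=0
t=2: arr=2 -> substrate=0 bound=2 product=0
t=3: arr=3 -> substrate=2 bound=3 product=0
t=4: arr=1 -> substrate=1 bound=3 product=2
t=5: arr=0 -> substrate=0 bound=3 product=3
t=6: arr=3 -> substrate=1 bound=3 product=5
t=7: arr=0 -> substrate=0 bound=3 product=6
t=8: arr=1 -> substrate=0 bound=2 product=8
t=9: arr=1 -> substrate=0 bound=2 product=9
t=10: arr=1 -> substrate=0 bound=2 product=10
t=11: arr=3 -> substrate=1 bound=3 product=11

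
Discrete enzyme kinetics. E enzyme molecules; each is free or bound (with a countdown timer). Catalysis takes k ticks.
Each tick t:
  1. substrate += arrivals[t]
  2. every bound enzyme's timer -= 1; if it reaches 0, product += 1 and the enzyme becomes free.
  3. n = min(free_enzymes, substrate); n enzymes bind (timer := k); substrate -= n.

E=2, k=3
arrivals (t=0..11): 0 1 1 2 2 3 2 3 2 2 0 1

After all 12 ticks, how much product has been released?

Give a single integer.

Answer: 6

Derivation:
t=0: arr=0 -> substrate=0 bound=0 product=0
t=1: arr=1 -> substrate=0 bound=1 product=0
t=2: arr=1 -> substrate=0 bound=2 product=0
t=3: arr=2 -> substrate=2 bound=2 product=0
t=4: arr=2 -> substrate=3 bound=2 product=1
t=5: arr=3 -> substrate=5 bound=2 product=2
t=6: arr=2 -> substrate=7 bound=2 product=2
t=7: arr=3 -> substrate=9 bound=2 product=3
t=8: arr=2 -> substrate=10 bound=2 product=4
t=9: arr=2 -> substrate=12 bound=2 product=4
t=10: arr=0 -> substrate=11 bound=2 product=5
t=11: arr=1 -> substrate=11 bound=2 product=6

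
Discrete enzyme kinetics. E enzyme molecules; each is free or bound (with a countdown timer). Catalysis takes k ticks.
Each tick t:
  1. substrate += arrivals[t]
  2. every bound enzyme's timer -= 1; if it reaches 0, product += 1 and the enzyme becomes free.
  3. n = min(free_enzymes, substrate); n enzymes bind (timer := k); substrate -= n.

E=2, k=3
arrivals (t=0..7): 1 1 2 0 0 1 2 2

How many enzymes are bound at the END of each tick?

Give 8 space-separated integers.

t=0: arr=1 -> substrate=0 bound=1 product=0
t=1: arr=1 -> substrate=0 bound=2 product=0
t=2: arr=2 -> substrate=2 bound=2 product=0
t=3: arr=0 -> substrate=1 bound=2 product=1
t=4: arr=0 -> substrate=0 bound=2 product=2
t=5: arr=1 -> substrate=1 bound=2 product=2
t=6: arr=2 -> substrate=2 bound=2 product=3
t=7: arr=2 -> substrate=3 bound=2 product=4

Answer: 1 2 2 2 2 2 2 2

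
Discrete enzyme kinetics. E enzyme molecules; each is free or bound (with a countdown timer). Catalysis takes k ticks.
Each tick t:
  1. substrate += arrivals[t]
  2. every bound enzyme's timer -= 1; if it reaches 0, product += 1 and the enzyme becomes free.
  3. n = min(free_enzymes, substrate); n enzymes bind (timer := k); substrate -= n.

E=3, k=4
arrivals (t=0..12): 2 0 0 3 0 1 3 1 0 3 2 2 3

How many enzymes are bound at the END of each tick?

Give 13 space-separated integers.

Answer: 2 2 2 3 3 3 3 3 3 3 3 3 3

Derivation:
t=0: arr=2 -> substrate=0 bound=2 product=0
t=1: arr=0 -> substrate=0 bound=2 product=0
t=2: arr=0 -> substrate=0 bound=2 product=0
t=3: arr=3 -> substrate=2 bound=3 product=0
t=4: arr=0 -> substrate=0 bound=3 product=2
t=5: arr=1 -> substrate=1 bound=3 product=2
t=6: arr=3 -> substrate=4 bound=3 product=2
t=7: arr=1 -> substrate=4 bound=3 product=3
t=8: arr=0 -> substrate=2 bound=3 product=5
t=9: arr=3 -> substrate=5 bound=3 product=5
t=10: arr=2 -> substrate=7 bound=3 product=5
t=11: arr=2 -> substrate=8 bound=3 product=6
t=12: arr=3 -> substrate=9 bound=3 product=8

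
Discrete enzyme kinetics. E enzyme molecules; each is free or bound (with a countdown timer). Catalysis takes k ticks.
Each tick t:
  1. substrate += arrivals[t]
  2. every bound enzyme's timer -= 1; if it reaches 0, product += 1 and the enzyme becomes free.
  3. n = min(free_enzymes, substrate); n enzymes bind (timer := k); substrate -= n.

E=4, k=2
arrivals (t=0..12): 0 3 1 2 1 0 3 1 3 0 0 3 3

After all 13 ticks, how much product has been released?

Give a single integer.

t=0: arr=0 -> substrate=0 bound=0 product=0
t=1: arr=3 -> substrate=0 bound=3 product=0
t=2: arr=1 -> substrate=0 bound=4 product=0
t=3: arr=2 -> substrate=0 bound=3 product=3
t=4: arr=1 -> substrate=0 bound=3 product=4
t=5: arr=0 -> substrate=0 bound=1 product=6
t=6: arr=3 -> substrate=0 bound=3 product=7
t=7: arr=1 -> substrate=0 bound=4 product=7
t=8: arr=3 -> substrate=0 bound=4 product=10
t=9: arr=0 -> substrate=0 bound=3 product=11
t=10: arr=0 -> substrate=0 bound=0 product=14
t=11: arr=3 -> substrate=0 bound=3 product=14
t=12: arr=3 -> substrate=2 bound=4 product=14

Answer: 14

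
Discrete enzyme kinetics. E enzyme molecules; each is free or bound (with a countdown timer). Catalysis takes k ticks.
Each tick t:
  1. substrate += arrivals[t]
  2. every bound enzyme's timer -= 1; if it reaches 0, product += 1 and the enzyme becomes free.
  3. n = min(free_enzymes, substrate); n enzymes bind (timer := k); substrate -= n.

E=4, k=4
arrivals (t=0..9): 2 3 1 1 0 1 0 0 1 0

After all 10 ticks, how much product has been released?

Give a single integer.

t=0: arr=2 -> substrate=0 bound=2 product=0
t=1: arr=3 -> substrate=1 bound=4 product=0
t=2: arr=1 -> substrate=2 bound=4 product=0
t=3: arr=1 -> substrate=3 bound=4 product=0
t=4: arr=0 -> substrate=1 bound=4 product=2
t=5: arr=1 -> substrate=0 bound=4 product=4
t=6: arr=0 -> substrate=0 bound=4 product=4
t=7: arr=0 -> substrate=0 bound=4 product=4
t=8: arr=1 -> substrate=0 bound=3 product=6
t=9: arr=0 -> substrate=0 bound=1 product=8

Answer: 8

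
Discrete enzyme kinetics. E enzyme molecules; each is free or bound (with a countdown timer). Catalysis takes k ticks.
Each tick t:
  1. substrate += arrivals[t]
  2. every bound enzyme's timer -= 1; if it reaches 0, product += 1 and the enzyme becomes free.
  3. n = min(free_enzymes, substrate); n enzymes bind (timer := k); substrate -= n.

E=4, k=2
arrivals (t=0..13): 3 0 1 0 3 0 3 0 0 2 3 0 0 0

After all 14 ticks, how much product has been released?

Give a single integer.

Answer: 15

Derivation:
t=0: arr=3 -> substrate=0 bound=3 product=0
t=1: arr=0 -> substrate=0 bound=3 product=0
t=2: arr=1 -> substrate=0 bound=1 product=3
t=3: arr=0 -> substrate=0 bound=1 product=3
t=4: arr=3 -> substrate=0 bound=3 product=4
t=5: arr=0 -> substrate=0 bound=3 product=4
t=6: arr=3 -> substrate=0 bound=3 product=7
t=7: arr=0 -> substrate=0 bound=3 product=7
t=8: arr=0 -> substrate=0 bound=0 product=10
t=9: arr=2 -> substrate=0 bound=2 product=10
t=10: arr=3 -> substrate=1 bound=4 product=10
t=11: arr=0 -> substrate=0 bound=3 product=12
t=12: arr=0 -> substrate=0 bound=1 product=14
t=13: arr=0 -> substrate=0 bound=0 product=15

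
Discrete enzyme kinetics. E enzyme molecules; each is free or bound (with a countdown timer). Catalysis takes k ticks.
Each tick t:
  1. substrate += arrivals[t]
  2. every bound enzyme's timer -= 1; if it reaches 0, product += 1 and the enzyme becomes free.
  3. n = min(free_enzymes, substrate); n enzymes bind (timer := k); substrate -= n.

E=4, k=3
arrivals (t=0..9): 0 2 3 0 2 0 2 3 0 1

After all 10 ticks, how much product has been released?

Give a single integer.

Answer: 8

Derivation:
t=0: arr=0 -> substrate=0 bound=0 product=0
t=1: arr=2 -> substrate=0 bound=2 product=0
t=2: arr=3 -> substrate=1 bound=4 product=0
t=3: arr=0 -> substrate=1 bound=4 product=0
t=4: arr=2 -> substrate=1 bound=4 product=2
t=5: arr=0 -> substrate=0 bound=3 product=4
t=6: arr=2 -> substrate=1 bound=4 product=4
t=7: arr=3 -> substrate=2 bound=4 product=6
t=8: arr=0 -> substrate=1 bound=4 product=7
t=9: arr=1 -> substrate=1 bound=4 product=8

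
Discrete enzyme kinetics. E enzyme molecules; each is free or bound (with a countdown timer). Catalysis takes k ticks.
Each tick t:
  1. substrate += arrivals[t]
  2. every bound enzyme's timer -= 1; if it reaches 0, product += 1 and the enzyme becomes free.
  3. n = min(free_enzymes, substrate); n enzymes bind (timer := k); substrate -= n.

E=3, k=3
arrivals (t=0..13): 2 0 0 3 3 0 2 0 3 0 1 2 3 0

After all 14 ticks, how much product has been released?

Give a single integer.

t=0: arr=2 -> substrate=0 bound=2 product=0
t=1: arr=0 -> substrate=0 bound=2 product=0
t=2: arr=0 -> substrate=0 bound=2 product=0
t=3: arr=3 -> substrate=0 bound=3 product=2
t=4: arr=3 -> substrate=3 bound=3 product=2
t=5: arr=0 -> substrate=3 bound=3 product=2
t=6: arr=2 -> substrate=2 bound=3 product=5
t=7: arr=0 -> substrate=2 bound=3 product=5
t=8: arr=3 -> substrate=5 bound=3 product=5
t=9: arr=0 -> substrate=2 bound=3 product=8
t=10: arr=1 -> substrate=3 bound=3 product=8
t=11: arr=2 -> substrate=5 bound=3 product=8
t=12: arr=3 -> substrate=5 bound=3 product=11
t=13: arr=0 -> substrate=5 bound=3 product=11

Answer: 11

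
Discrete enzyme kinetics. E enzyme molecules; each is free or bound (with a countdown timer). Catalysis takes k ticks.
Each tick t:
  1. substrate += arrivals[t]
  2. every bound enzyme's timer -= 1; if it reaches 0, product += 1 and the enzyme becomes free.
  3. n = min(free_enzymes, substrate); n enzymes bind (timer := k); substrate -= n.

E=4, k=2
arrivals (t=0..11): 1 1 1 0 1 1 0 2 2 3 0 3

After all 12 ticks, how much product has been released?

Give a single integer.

Answer: 11

Derivation:
t=0: arr=1 -> substrate=0 bound=1 product=0
t=1: arr=1 -> substrate=0 bound=2 product=0
t=2: arr=1 -> substrate=0 bound=2 product=1
t=3: arr=0 -> substrate=0 bound=1 product=2
t=4: arr=1 -> substrate=0 bound=1 product=3
t=5: arr=1 -> substrate=0 bound=2 product=3
t=6: arr=0 -> substrate=0 bound=1 product=4
t=7: arr=2 -> substrate=0 bound=2 product=5
t=8: arr=2 -> substrate=0 bound=4 product=5
t=9: arr=3 -> substrate=1 bound=4 product=7
t=10: arr=0 -> substrate=0 bound=3 product=9
t=11: arr=3 -> substrate=0 bound=4 product=11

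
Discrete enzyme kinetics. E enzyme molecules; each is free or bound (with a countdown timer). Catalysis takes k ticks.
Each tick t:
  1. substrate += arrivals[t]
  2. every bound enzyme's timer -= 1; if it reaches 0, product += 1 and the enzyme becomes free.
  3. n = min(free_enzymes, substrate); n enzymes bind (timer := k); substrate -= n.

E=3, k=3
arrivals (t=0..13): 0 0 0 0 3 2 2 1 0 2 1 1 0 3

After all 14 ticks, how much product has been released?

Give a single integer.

Answer: 9

Derivation:
t=0: arr=0 -> substrate=0 bound=0 product=0
t=1: arr=0 -> substrate=0 bound=0 product=0
t=2: arr=0 -> substrate=0 bound=0 product=0
t=3: arr=0 -> substrate=0 bound=0 product=0
t=4: arr=3 -> substrate=0 bound=3 product=0
t=5: arr=2 -> substrate=2 bound=3 product=0
t=6: arr=2 -> substrate=4 bound=3 product=0
t=7: arr=1 -> substrate=2 bound=3 product=3
t=8: arr=0 -> substrate=2 bound=3 product=3
t=9: arr=2 -> substrate=4 bound=3 product=3
t=10: arr=1 -> substrate=2 bound=3 product=6
t=11: arr=1 -> substrate=3 bound=3 product=6
t=12: arr=0 -> substrate=3 bound=3 product=6
t=13: arr=3 -> substrate=3 bound=3 product=9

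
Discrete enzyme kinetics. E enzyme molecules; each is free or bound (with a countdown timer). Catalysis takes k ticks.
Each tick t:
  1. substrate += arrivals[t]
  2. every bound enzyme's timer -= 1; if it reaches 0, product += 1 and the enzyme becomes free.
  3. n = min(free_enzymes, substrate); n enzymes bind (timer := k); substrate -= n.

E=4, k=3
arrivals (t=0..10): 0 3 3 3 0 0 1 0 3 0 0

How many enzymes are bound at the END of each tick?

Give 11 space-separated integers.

t=0: arr=0 -> substrate=0 bound=0 product=0
t=1: arr=3 -> substrate=0 bound=3 product=0
t=2: arr=3 -> substrate=2 bound=4 product=0
t=3: arr=3 -> substrate=5 bound=4 product=0
t=4: arr=0 -> substrate=2 bound=4 product=3
t=5: arr=0 -> substrate=1 bound=4 product=4
t=6: arr=1 -> substrate=2 bound=4 product=4
t=7: arr=0 -> substrate=0 bound=3 product=7
t=8: arr=3 -> substrate=1 bound=4 product=8
t=9: arr=0 -> substrate=1 bound=4 product=8
t=10: arr=0 -> substrate=0 bound=3 product=10

Answer: 0 3 4 4 4 4 4 3 4 4 3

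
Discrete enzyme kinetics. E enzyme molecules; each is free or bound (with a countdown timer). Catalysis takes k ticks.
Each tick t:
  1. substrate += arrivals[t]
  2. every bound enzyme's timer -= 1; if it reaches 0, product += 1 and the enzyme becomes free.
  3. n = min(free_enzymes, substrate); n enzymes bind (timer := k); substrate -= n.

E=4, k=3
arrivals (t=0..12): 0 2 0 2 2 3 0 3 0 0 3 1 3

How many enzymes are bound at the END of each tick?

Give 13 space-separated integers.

Answer: 0 2 2 4 4 4 4 4 4 4 4 4 4

Derivation:
t=0: arr=0 -> substrate=0 bound=0 product=0
t=1: arr=2 -> substrate=0 bound=2 product=0
t=2: arr=0 -> substrate=0 bound=2 product=0
t=3: arr=2 -> substrate=0 bound=4 product=0
t=4: arr=2 -> substrate=0 bound=4 product=2
t=5: arr=3 -> substrate=3 bound=4 product=2
t=6: arr=0 -> substrate=1 bound=4 product=4
t=7: arr=3 -> substrate=2 bound=4 product=6
t=8: arr=0 -> substrate=2 bound=4 product=6
t=9: arr=0 -> substrate=0 bound=4 product=8
t=10: arr=3 -> substrate=1 bound=4 product=10
t=11: arr=1 -> substrate=2 bound=4 product=10
t=12: arr=3 -> substrate=3 bound=4 product=12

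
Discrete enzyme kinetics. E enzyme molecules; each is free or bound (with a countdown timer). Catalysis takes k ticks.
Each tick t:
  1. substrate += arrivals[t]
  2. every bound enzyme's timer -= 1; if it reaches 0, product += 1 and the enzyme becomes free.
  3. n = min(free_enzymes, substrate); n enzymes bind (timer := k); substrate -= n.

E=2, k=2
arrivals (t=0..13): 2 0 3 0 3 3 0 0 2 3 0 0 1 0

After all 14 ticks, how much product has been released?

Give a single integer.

Answer: 12

Derivation:
t=0: arr=2 -> substrate=0 bound=2 product=0
t=1: arr=0 -> substrate=0 bound=2 product=0
t=2: arr=3 -> substrate=1 bound=2 product=2
t=3: arr=0 -> substrate=1 bound=2 product=2
t=4: arr=3 -> substrate=2 bound=2 product=4
t=5: arr=3 -> substrate=5 bound=2 product=4
t=6: arr=0 -> substrate=3 bound=2 product=6
t=7: arr=0 -> substrate=3 bound=2 product=6
t=8: arr=2 -> substrate=3 bound=2 product=8
t=9: arr=3 -> substrate=6 bound=2 product=8
t=10: arr=0 -> substrate=4 bound=2 product=10
t=11: arr=0 -> substrate=4 bound=2 product=10
t=12: arr=1 -> substrate=3 bound=2 product=12
t=13: arr=0 -> substrate=3 bound=2 product=12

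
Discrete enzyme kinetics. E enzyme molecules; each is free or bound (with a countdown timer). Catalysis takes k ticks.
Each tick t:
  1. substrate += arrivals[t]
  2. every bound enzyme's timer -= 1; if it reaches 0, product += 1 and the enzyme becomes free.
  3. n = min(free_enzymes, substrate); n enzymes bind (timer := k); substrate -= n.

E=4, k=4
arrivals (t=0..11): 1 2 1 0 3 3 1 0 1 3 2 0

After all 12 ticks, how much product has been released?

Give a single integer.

Answer: 8

Derivation:
t=0: arr=1 -> substrate=0 bound=1 product=0
t=1: arr=2 -> substrate=0 bound=3 product=0
t=2: arr=1 -> substrate=0 bound=4 product=0
t=3: arr=0 -> substrate=0 bound=4 product=0
t=4: arr=3 -> substrate=2 bound=4 product=1
t=5: arr=3 -> substrate=3 bound=4 product=3
t=6: arr=1 -> substrate=3 bound=4 product=4
t=7: arr=0 -> substrate=3 bound=4 product=4
t=8: arr=1 -> substrate=3 bound=4 product=5
t=9: arr=3 -> substrate=4 bound=4 product=7
t=10: arr=2 -> substrate=5 bound=4 product=8
t=11: arr=0 -> substrate=5 bound=4 product=8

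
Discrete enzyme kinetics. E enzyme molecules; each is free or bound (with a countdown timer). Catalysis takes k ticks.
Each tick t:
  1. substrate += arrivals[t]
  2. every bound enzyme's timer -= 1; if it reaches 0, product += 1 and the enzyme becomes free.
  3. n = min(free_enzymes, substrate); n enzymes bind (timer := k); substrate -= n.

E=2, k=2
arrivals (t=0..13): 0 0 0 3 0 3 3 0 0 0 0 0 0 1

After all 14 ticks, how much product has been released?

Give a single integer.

t=0: arr=0 -> substrate=0 bound=0 product=0
t=1: arr=0 -> substrate=0 bound=0 product=0
t=2: arr=0 -> substrate=0 bound=0 product=0
t=3: arr=3 -> substrate=1 bound=2 product=0
t=4: arr=0 -> substrate=1 bound=2 product=0
t=5: arr=3 -> substrate=2 bound=2 product=2
t=6: arr=3 -> substrate=5 bound=2 product=2
t=7: arr=0 -> substrate=3 bound=2 product=4
t=8: arr=0 -> substrate=3 bound=2 product=4
t=9: arr=0 -> substrate=1 bound=2 product=6
t=10: arr=0 -> substrate=1 bound=2 product=6
t=11: arr=0 -> substrate=0 bound=1 product=8
t=12: arr=0 -> substrate=0 bound=1 product=8
t=13: arr=1 -> substrate=0 bound=1 product=9

Answer: 9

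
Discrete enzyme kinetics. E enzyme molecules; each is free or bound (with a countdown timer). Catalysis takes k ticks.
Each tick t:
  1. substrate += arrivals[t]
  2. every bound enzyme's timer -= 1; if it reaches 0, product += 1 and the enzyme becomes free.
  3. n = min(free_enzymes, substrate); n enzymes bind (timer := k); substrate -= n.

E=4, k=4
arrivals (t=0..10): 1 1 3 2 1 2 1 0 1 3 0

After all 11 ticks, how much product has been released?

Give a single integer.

Answer: 8

Derivation:
t=0: arr=1 -> substrate=0 bound=1 product=0
t=1: arr=1 -> substrate=0 bound=2 product=0
t=2: arr=3 -> substrate=1 bound=4 product=0
t=3: arr=2 -> substrate=3 bound=4 product=0
t=4: arr=1 -> substrate=3 bound=4 product=1
t=5: arr=2 -> substrate=4 bound=4 product=2
t=6: arr=1 -> substrate=3 bound=4 product=4
t=7: arr=0 -> substrate=3 bound=4 product=4
t=8: arr=1 -> substrate=3 bound=4 product=5
t=9: arr=3 -> substrate=5 bound=4 product=6
t=10: arr=0 -> substrate=3 bound=4 product=8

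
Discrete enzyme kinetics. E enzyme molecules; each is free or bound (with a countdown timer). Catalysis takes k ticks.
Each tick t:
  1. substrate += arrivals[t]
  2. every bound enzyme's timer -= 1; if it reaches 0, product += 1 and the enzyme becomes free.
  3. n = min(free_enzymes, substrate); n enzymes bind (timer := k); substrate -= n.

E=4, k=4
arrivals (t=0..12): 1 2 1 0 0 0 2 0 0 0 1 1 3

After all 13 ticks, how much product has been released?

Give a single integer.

Answer: 6

Derivation:
t=0: arr=1 -> substrate=0 bound=1 product=0
t=1: arr=2 -> substrate=0 bound=3 product=0
t=2: arr=1 -> substrate=0 bound=4 product=0
t=3: arr=0 -> substrate=0 bound=4 product=0
t=4: arr=0 -> substrate=0 bound=3 product=1
t=5: arr=0 -> substrate=0 bound=1 product=3
t=6: arr=2 -> substrate=0 bound=2 product=4
t=7: arr=0 -> substrate=0 bound=2 product=4
t=8: arr=0 -> substrate=0 bound=2 product=4
t=9: arr=0 -> substrate=0 bound=2 product=4
t=10: arr=1 -> substrate=0 bound=1 product=6
t=11: arr=1 -> substrate=0 bound=2 product=6
t=12: arr=3 -> substrate=1 bound=4 product=6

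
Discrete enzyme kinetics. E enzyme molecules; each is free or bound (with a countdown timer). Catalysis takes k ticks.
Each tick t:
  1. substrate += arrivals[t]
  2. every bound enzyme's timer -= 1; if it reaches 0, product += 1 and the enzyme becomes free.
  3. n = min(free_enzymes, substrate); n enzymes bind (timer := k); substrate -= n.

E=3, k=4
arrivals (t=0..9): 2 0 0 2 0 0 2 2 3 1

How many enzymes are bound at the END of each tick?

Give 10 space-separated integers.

t=0: arr=2 -> substrate=0 bound=2 product=0
t=1: arr=0 -> substrate=0 bound=2 product=0
t=2: arr=0 -> substrate=0 bound=2 product=0
t=3: arr=2 -> substrate=1 bound=3 product=0
t=4: arr=0 -> substrate=0 bound=2 product=2
t=5: arr=0 -> substrate=0 bound=2 product=2
t=6: arr=2 -> substrate=1 bound=3 product=2
t=7: arr=2 -> substrate=2 bound=3 product=3
t=8: arr=3 -> substrate=4 bound=3 product=4
t=9: arr=1 -> substrate=5 bound=3 product=4

Answer: 2 2 2 3 2 2 3 3 3 3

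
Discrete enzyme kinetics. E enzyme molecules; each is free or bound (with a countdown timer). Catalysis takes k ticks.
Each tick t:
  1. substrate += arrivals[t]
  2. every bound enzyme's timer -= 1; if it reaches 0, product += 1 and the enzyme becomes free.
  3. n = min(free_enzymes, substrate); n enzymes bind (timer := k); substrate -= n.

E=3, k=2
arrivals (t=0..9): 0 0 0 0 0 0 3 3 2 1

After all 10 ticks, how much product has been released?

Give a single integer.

Answer: 3

Derivation:
t=0: arr=0 -> substrate=0 bound=0 product=0
t=1: arr=0 -> substrate=0 bound=0 product=0
t=2: arr=0 -> substrate=0 bound=0 product=0
t=3: arr=0 -> substrate=0 bound=0 product=0
t=4: arr=0 -> substrate=0 bound=0 product=0
t=5: arr=0 -> substrate=0 bound=0 product=0
t=6: arr=3 -> substrate=0 bound=3 product=0
t=7: arr=3 -> substrate=3 bound=3 product=0
t=8: arr=2 -> substrate=2 bound=3 product=3
t=9: arr=1 -> substrate=3 bound=3 product=3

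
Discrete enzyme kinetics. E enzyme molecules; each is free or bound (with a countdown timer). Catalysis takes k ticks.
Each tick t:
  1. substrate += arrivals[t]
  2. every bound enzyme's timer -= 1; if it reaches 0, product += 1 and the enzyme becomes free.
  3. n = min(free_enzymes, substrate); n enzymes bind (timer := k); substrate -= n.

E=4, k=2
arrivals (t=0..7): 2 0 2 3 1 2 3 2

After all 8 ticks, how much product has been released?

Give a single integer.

Answer: 10

Derivation:
t=0: arr=2 -> substrate=0 bound=2 product=0
t=1: arr=0 -> substrate=0 bound=2 product=0
t=2: arr=2 -> substrate=0 bound=2 product=2
t=3: arr=3 -> substrate=1 bound=4 product=2
t=4: arr=1 -> substrate=0 bound=4 product=4
t=5: arr=2 -> substrate=0 bound=4 product=6
t=6: arr=3 -> substrate=1 bound=4 product=8
t=7: arr=2 -> substrate=1 bound=4 product=10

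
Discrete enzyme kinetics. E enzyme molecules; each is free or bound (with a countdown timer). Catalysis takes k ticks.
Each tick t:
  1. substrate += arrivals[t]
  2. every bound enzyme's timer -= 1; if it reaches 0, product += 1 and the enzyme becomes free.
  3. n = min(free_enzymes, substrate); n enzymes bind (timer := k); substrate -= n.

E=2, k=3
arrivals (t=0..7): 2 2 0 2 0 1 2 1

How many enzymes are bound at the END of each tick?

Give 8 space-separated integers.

Answer: 2 2 2 2 2 2 2 2

Derivation:
t=0: arr=2 -> substrate=0 bound=2 product=0
t=1: arr=2 -> substrate=2 bound=2 product=0
t=2: arr=0 -> substrate=2 bound=2 product=0
t=3: arr=2 -> substrate=2 bound=2 product=2
t=4: arr=0 -> substrate=2 bound=2 product=2
t=5: arr=1 -> substrate=3 bound=2 product=2
t=6: arr=2 -> substrate=3 bound=2 product=4
t=7: arr=1 -> substrate=4 bound=2 product=4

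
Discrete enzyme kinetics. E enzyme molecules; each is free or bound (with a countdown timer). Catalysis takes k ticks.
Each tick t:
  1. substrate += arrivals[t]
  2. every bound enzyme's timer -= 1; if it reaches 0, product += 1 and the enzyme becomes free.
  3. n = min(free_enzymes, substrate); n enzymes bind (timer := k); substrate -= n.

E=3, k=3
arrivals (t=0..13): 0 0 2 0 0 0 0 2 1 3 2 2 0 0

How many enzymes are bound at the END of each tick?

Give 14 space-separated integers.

t=0: arr=0 -> substrate=0 bound=0 product=0
t=1: arr=0 -> substrate=0 bound=0 product=0
t=2: arr=2 -> substrate=0 bound=2 product=0
t=3: arr=0 -> substrate=0 bound=2 product=0
t=4: arr=0 -> substrate=0 bound=2 product=0
t=5: arr=0 -> substrate=0 bound=0 product=2
t=6: arr=0 -> substrate=0 bound=0 product=2
t=7: arr=2 -> substrate=0 bound=2 product=2
t=8: arr=1 -> substrate=0 bound=3 product=2
t=9: arr=3 -> substrate=3 bound=3 product=2
t=10: arr=2 -> substrate=3 bound=3 product=4
t=11: arr=2 -> substrate=4 bound=3 product=5
t=12: arr=0 -> substrate=4 bound=3 product=5
t=13: arr=0 -> substrate=2 bound=3 product=7

Answer: 0 0 2 2 2 0 0 2 3 3 3 3 3 3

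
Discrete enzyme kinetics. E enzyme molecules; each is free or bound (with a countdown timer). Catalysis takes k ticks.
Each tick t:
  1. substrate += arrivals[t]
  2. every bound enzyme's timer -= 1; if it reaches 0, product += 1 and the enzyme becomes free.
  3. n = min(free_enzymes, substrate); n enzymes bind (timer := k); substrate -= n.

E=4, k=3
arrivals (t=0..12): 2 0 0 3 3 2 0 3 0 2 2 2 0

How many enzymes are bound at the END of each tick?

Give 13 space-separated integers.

t=0: arr=2 -> substrate=0 bound=2 product=0
t=1: arr=0 -> substrate=0 bound=2 product=0
t=2: arr=0 -> substrate=0 bound=2 product=0
t=3: arr=3 -> substrate=0 bound=3 product=2
t=4: arr=3 -> substrate=2 bound=4 product=2
t=5: arr=2 -> substrate=4 bound=4 product=2
t=6: arr=0 -> substrate=1 bound=4 product=5
t=7: arr=3 -> substrate=3 bound=4 product=6
t=8: arr=0 -> substrate=3 bound=4 product=6
t=9: arr=2 -> substrate=2 bound=4 product=9
t=10: arr=2 -> substrate=3 bound=4 product=10
t=11: arr=2 -> substrate=5 bound=4 product=10
t=12: arr=0 -> substrate=2 bound=4 product=13

Answer: 2 2 2 3 4 4 4 4 4 4 4 4 4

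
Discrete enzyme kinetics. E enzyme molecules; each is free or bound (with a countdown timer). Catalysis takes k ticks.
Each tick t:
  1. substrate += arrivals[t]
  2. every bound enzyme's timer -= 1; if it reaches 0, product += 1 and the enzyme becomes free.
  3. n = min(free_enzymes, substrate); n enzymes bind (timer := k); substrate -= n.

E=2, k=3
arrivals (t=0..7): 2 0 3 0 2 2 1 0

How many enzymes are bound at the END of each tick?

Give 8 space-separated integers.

Answer: 2 2 2 2 2 2 2 2

Derivation:
t=0: arr=2 -> substrate=0 bound=2 product=0
t=1: arr=0 -> substrate=0 bound=2 product=0
t=2: arr=3 -> substrate=3 bound=2 product=0
t=3: arr=0 -> substrate=1 bound=2 product=2
t=4: arr=2 -> substrate=3 bound=2 product=2
t=5: arr=2 -> substrate=5 bound=2 product=2
t=6: arr=1 -> substrate=4 bound=2 product=4
t=7: arr=0 -> substrate=4 bound=2 product=4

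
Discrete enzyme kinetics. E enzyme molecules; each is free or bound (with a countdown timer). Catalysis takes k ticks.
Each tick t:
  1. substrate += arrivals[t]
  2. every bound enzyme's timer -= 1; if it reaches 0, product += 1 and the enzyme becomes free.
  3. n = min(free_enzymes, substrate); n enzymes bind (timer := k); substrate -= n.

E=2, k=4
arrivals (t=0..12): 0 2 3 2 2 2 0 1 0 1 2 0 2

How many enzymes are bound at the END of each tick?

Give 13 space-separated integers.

Answer: 0 2 2 2 2 2 2 2 2 2 2 2 2

Derivation:
t=0: arr=0 -> substrate=0 bound=0 product=0
t=1: arr=2 -> substrate=0 bound=2 product=0
t=2: arr=3 -> substrate=3 bound=2 product=0
t=3: arr=2 -> substrate=5 bound=2 product=0
t=4: arr=2 -> substrate=7 bound=2 product=0
t=5: arr=2 -> substrate=7 bound=2 product=2
t=6: arr=0 -> substrate=7 bound=2 product=2
t=7: arr=1 -> substrate=8 bound=2 product=2
t=8: arr=0 -> substrate=8 bound=2 product=2
t=9: arr=1 -> substrate=7 bound=2 product=4
t=10: arr=2 -> substrate=9 bound=2 product=4
t=11: arr=0 -> substrate=9 bound=2 product=4
t=12: arr=2 -> substrate=11 bound=2 product=4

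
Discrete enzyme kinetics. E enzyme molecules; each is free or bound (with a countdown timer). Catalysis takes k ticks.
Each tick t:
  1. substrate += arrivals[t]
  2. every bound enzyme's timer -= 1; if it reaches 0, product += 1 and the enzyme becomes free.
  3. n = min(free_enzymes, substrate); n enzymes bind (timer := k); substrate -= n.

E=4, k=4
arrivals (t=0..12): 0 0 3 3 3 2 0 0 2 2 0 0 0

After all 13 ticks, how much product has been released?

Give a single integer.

Answer: 8

Derivation:
t=0: arr=0 -> substrate=0 bound=0 product=0
t=1: arr=0 -> substrate=0 bound=0 product=0
t=2: arr=3 -> substrate=0 bound=3 product=0
t=3: arr=3 -> substrate=2 bound=4 product=0
t=4: arr=3 -> substrate=5 bound=4 product=0
t=5: arr=2 -> substrate=7 bound=4 product=0
t=6: arr=0 -> substrate=4 bound=4 product=3
t=7: arr=0 -> substrate=3 bound=4 product=4
t=8: arr=2 -> substrate=5 bound=4 product=4
t=9: arr=2 -> substrate=7 bound=4 product=4
t=10: arr=0 -> substrate=4 bound=4 product=7
t=11: arr=0 -> substrate=3 bound=4 product=8
t=12: arr=0 -> substrate=3 bound=4 product=8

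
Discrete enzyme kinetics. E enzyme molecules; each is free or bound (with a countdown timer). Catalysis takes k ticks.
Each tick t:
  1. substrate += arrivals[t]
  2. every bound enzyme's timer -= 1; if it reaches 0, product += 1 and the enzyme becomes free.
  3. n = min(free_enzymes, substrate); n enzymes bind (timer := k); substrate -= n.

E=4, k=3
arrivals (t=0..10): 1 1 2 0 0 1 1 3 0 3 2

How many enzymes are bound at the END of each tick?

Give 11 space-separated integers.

t=0: arr=1 -> substrate=0 bound=1 product=0
t=1: arr=1 -> substrate=0 bound=2 product=0
t=2: arr=2 -> substrate=0 bound=4 product=0
t=3: arr=0 -> substrate=0 bound=3 product=1
t=4: arr=0 -> substrate=0 bound=2 product=2
t=5: arr=1 -> substrate=0 bound=1 product=4
t=6: arr=1 -> substrate=0 bound=2 product=4
t=7: arr=3 -> substrate=1 bound=4 product=4
t=8: arr=0 -> substrate=0 bound=4 product=5
t=9: arr=3 -> substrate=2 bound=4 product=6
t=10: arr=2 -> substrate=2 bound=4 product=8

Answer: 1 2 4 3 2 1 2 4 4 4 4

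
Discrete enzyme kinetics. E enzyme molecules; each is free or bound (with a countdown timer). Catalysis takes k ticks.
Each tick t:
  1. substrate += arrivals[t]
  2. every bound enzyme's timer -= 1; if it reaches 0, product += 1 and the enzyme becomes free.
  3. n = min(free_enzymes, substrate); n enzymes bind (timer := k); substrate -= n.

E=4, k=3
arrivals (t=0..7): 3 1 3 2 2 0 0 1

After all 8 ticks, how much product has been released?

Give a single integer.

Answer: 8

Derivation:
t=0: arr=3 -> substrate=0 bound=3 product=0
t=1: arr=1 -> substrate=0 bound=4 product=0
t=2: arr=3 -> substrate=3 bound=4 product=0
t=3: arr=2 -> substrate=2 bound=4 product=3
t=4: arr=2 -> substrate=3 bound=4 product=4
t=5: arr=0 -> substrate=3 bound=4 product=4
t=6: arr=0 -> substrate=0 bound=4 product=7
t=7: arr=1 -> substrate=0 bound=4 product=8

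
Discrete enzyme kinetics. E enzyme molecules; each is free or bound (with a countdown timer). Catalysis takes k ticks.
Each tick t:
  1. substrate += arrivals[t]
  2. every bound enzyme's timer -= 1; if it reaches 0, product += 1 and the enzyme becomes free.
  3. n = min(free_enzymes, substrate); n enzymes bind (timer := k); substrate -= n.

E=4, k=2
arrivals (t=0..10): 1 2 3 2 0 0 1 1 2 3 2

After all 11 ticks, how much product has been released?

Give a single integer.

t=0: arr=1 -> substrate=0 bound=1 product=0
t=1: arr=2 -> substrate=0 bound=3 product=0
t=2: arr=3 -> substrate=1 bound=4 product=1
t=3: arr=2 -> substrate=1 bound=4 product=3
t=4: arr=0 -> substrate=0 bound=3 product=5
t=5: arr=0 -> substrate=0 bound=1 product=7
t=6: arr=1 -> substrate=0 bound=1 product=8
t=7: arr=1 -> substrate=0 bound=2 product=8
t=8: arr=2 -> substrate=0 bound=3 product=9
t=9: arr=3 -> substrate=1 bound=4 product=10
t=10: arr=2 -> substrate=1 bound=4 product=12

Answer: 12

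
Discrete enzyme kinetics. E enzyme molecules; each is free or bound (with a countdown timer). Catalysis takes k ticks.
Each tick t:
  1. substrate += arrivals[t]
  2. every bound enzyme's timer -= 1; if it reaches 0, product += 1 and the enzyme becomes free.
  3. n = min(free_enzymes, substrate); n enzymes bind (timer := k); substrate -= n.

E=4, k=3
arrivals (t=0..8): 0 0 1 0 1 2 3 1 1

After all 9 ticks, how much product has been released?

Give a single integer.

t=0: arr=0 -> substrate=0 bound=0 product=0
t=1: arr=0 -> substrate=0 bound=0 product=0
t=2: arr=1 -> substrate=0 bound=1 product=0
t=3: arr=0 -> substrate=0 bound=1 product=0
t=4: arr=1 -> substrate=0 bound=2 product=0
t=5: arr=2 -> substrate=0 bound=3 product=1
t=6: arr=3 -> substrate=2 bound=4 product=1
t=7: arr=1 -> substrate=2 bound=4 product=2
t=8: arr=1 -> substrate=1 bound=4 product=4

Answer: 4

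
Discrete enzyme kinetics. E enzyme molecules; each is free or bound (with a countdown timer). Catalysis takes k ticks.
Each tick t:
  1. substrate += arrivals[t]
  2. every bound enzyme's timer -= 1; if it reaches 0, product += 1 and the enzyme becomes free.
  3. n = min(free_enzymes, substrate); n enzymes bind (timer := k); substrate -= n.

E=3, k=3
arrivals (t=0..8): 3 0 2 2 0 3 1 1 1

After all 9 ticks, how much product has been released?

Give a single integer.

Answer: 6

Derivation:
t=0: arr=3 -> substrate=0 bound=3 product=0
t=1: arr=0 -> substrate=0 bound=3 product=0
t=2: arr=2 -> substrate=2 bound=3 product=0
t=3: arr=2 -> substrate=1 bound=3 product=3
t=4: arr=0 -> substrate=1 bound=3 product=3
t=5: arr=3 -> substrate=4 bound=3 product=3
t=6: arr=1 -> substrate=2 bound=3 product=6
t=7: arr=1 -> substrate=3 bound=3 product=6
t=8: arr=1 -> substrate=4 bound=3 product=6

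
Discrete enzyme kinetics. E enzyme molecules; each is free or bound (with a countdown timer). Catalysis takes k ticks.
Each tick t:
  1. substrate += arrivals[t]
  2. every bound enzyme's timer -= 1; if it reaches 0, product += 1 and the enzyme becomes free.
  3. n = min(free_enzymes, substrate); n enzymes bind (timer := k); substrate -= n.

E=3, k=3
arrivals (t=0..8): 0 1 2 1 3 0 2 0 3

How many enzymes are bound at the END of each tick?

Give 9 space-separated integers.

t=0: arr=0 -> substrate=0 bound=0 product=0
t=1: arr=1 -> substrate=0 bound=1 product=0
t=2: arr=2 -> substrate=0 bound=3 product=0
t=3: arr=1 -> substrate=1 bound=3 product=0
t=4: arr=3 -> substrate=3 bound=3 product=1
t=5: arr=0 -> substrate=1 bound=3 product=3
t=6: arr=2 -> substrate=3 bound=3 product=3
t=7: arr=0 -> substrate=2 bound=3 product=4
t=8: arr=3 -> substrate=3 bound=3 product=6

Answer: 0 1 3 3 3 3 3 3 3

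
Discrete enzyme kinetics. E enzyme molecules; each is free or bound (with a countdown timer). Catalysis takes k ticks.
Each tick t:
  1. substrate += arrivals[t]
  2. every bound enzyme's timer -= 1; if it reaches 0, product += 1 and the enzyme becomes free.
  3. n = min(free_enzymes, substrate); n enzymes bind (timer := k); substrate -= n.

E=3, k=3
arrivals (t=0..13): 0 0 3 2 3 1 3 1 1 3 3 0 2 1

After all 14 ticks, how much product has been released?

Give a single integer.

t=0: arr=0 -> substrate=0 bound=0 product=0
t=1: arr=0 -> substrate=0 bound=0 product=0
t=2: arr=3 -> substrate=0 bound=3 product=0
t=3: arr=2 -> substrate=2 bound=3 product=0
t=4: arr=3 -> substrate=5 bound=3 product=0
t=5: arr=1 -> substrate=3 bound=3 product=3
t=6: arr=3 -> substrate=6 bound=3 product=3
t=7: arr=1 -> substrate=7 bound=3 product=3
t=8: arr=1 -> substrate=5 bound=3 product=6
t=9: arr=3 -> substrate=8 bound=3 product=6
t=10: arr=3 -> substrate=11 bound=3 product=6
t=11: arr=0 -> substrate=8 bound=3 product=9
t=12: arr=2 -> substrate=10 bound=3 product=9
t=13: arr=1 -> substrate=11 bound=3 product=9

Answer: 9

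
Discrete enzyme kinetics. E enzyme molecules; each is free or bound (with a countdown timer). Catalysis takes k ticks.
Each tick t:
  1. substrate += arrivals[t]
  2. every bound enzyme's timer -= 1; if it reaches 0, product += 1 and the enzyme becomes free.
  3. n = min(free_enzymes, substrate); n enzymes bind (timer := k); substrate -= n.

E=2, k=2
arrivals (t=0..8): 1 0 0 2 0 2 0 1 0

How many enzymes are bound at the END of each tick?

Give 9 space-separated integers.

Answer: 1 1 0 2 2 2 2 1 1

Derivation:
t=0: arr=1 -> substrate=0 bound=1 product=0
t=1: arr=0 -> substrate=0 bound=1 product=0
t=2: arr=0 -> substrate=0 bound=0 product=1
t=3: arr=2 -> substrate=0 bound=2 product=1
t=4: arr=0 -> substrate=0 bound=2 product=1
t=5: arr=2 -> substrate=0 bound=2 product=3
t=6: arr=0 -> substrate=0 bound=2 product=3
t=7: arr=1 -> substrate=0 bound=1 product=5
t=8: arr=0 -> substrate=0 bound=1 product=5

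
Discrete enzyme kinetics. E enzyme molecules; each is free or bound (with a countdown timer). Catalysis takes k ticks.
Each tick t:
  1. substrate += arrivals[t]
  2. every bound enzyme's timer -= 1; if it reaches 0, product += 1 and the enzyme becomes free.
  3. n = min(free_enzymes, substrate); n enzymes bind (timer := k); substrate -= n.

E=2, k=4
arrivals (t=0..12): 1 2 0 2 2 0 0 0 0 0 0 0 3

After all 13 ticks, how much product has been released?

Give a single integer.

t=0: arr=1 -> substrate=0 bound=1 product=0
t=1: arr=2 -> substrate=1 bound=2 product=0
t=2: arr=0 -> substrate=1 bound=2 product=0
t=3: arr=2 -> substrate=3 bound=2 product=0
t=4: arr=2 -> substrate=4 bound=2 product=1
t=5: arr=0 -> substrate=3 bound=2 product=2
t=6: arr=0 -> substrate=3 bound=2 product=2
t=7: arr=0 -> substrate=3 bound=2 product=2
t=8: arr=0 -> substrate=2 bound=2 product=3
t=9: arr=0 -> substrate=1 bound=2 product=4
t=10: arr=0 -> substrate=1 bound=2 product=4
t=11: arr=0 -> substrate=1 bound=2 product=4
t=12: arr=3 -> substrate=3 bound=2 product=5

Answer: 5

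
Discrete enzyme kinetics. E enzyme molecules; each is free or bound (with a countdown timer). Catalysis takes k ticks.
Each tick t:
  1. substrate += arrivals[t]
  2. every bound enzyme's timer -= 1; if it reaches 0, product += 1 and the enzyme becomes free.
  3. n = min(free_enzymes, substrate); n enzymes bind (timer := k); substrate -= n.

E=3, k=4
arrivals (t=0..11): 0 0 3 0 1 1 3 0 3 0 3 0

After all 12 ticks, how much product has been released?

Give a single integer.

Answer: 6

Derivation:
t=0: arr=0 -> substrate=0 bound=0 product=0
t=1: arr=0 -> substrate=0 bound=0 product=0
t=2: arr=3 -> substrate=0 bound=3 product=0
t=3: arr=0 -> substrate=0 bound=3 product=0
t=4: arr=1 -> substrate=1 bound=3 product=0
t=5: arr=1 -> substrate=2 bound=3 product=0
t=6: arr=3 -> substrate=2 bound=3 product=3
t=7: arr=0 -> substrate=2 bound=3 product=3
t=8: arr=3 -> substrate=5 bound=3 product=3
t=9: arr=0 -> substrate=5 bound=3 product=3
t=10: arr=3 -> substrate=5 bound=3 product=6
t=11: arr=0 -> substrate=5 bound=3 product=6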